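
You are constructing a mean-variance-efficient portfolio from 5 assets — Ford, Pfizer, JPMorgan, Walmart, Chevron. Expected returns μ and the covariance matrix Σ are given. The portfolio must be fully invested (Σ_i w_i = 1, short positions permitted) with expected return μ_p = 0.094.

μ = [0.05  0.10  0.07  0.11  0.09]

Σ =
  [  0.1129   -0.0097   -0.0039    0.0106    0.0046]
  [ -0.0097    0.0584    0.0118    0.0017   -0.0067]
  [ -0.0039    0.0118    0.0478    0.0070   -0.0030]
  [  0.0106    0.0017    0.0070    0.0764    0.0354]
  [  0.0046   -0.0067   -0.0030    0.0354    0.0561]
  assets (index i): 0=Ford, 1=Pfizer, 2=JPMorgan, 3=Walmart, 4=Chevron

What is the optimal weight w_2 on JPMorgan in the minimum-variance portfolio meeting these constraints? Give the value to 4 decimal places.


0.1212

p=Σ⁻¹μ = [0.5182  1.7323  1.0932  0.5407  1.4860]
q=Σ⁻¹𝟙 = [10.1425  17.2966  18.6598  0.4151  19.7953]
a=μᵀp=0.468865  b=𝟙ᵀp=5.370205  c=𝟙ᵀq=66.309262  D=ac−b²=2.250992
λ₁=(c·0.094−b)/D = (66.309262·0.094−5.370205)/2.250992 = 0.383327
λ₂=(a−b·0.094)/D = (0.468865−5.370205·0.094)/2.250992 = -0.015964
w* = 0.383327·p + -0.015964·q:
  w_0 = 0.383327·0.5182 + -0.015964·10.1425 = 0.0367  (Ford)
  w_1 = 0.383327·1.7323 + -0.015964·17.2966 = 0.3879  (Pfizer)
  w_2 = 0.383327·1.0932 + -0.015964·18.6598 = 0.1212  (JPMorgan)
  w_3 = 0.383327·0.5407 + -0.015964·0.4151 = 0.2006  (Walmart)
  w_4 = 0.383327·1.4860 + -0.015964·19.7953 = 0.2536  (Chevron)
Σw_i=1.0000  μᵀw=0.0940
σ²=wᵀΣw=λ₁·μ_p+λ₂ = 0.383327·0.094 + -0.015964 = 0.020069 ≈ 0.0201


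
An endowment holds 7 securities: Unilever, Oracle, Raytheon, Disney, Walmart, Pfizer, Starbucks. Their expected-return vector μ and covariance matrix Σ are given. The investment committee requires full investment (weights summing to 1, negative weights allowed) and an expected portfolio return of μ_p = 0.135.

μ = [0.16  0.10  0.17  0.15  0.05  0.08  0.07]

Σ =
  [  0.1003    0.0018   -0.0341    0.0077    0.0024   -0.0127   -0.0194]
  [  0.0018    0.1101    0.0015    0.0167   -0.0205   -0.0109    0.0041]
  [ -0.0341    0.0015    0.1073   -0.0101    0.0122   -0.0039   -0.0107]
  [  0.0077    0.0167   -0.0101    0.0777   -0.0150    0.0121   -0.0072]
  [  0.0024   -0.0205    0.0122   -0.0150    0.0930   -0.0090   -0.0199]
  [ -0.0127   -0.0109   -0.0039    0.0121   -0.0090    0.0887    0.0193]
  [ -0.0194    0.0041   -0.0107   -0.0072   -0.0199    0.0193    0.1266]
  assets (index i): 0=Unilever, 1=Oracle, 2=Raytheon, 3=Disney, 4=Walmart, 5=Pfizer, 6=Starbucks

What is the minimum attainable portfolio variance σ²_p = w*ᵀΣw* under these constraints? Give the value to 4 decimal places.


u=Σ⁻¹μ = [2.6923  0.7653  2.6702  1.9904  0.9818  1.0498  1.2739]
v=Σ⁻¹𝟙 = [17.9621  10.4367  16.0149  13.3616  16.6890  12.8548  13.0904]
a=μᵀu=1.482024  b=𝟙ᵀu=11.423526  c=𝟙ᵀv=100.409405  D=ac−b²=18.312197
λ₁=(c·0.135−b)/D = (100.409405·0.135−11.423526)/18.312197 = 0.116411
λ₂=(a−b·0.135)/D = (1.482024−11.423526·0.135)/18.312197 = -0.003285
w* = 0.116411·u + -0.003285·v:
  w_0 = 0.116411·2.6923 + -0.003285·17.9621 = 0.2544  (Unilever)
  w_1 = 0.116411·0.7653 + -0.003285·10.4367 = 0.0548  (Oracle)
  w_2 = 0.116411·2.6702 + -0.003285·16.0149 = 0.2582  (Raytheon)
  w_3 = 0.116411·1.9904 + -0.003285·13.3616 = 0.1878  (Disney)
  w_4 = 0.116411·0.9818 + -0.003285·16.6890 = 0.0595  (Walmart)
  w_5 = 0.116411·1.0498 + -0.003285·12.8548 = 0.0800  (Pfizer)
  w_6 = 0.116411·1.2739 + -0.003285·13.0904 = 0.1053  (Starbucks)
Σw_i=1.0000  μᵀw=0.1350
σ²=wᵀΣw=λ₁·μ_p+λ₂ = 0.116411·0.135 + -0.003285 = 0.012431 ≈ 0.0124

0.0124


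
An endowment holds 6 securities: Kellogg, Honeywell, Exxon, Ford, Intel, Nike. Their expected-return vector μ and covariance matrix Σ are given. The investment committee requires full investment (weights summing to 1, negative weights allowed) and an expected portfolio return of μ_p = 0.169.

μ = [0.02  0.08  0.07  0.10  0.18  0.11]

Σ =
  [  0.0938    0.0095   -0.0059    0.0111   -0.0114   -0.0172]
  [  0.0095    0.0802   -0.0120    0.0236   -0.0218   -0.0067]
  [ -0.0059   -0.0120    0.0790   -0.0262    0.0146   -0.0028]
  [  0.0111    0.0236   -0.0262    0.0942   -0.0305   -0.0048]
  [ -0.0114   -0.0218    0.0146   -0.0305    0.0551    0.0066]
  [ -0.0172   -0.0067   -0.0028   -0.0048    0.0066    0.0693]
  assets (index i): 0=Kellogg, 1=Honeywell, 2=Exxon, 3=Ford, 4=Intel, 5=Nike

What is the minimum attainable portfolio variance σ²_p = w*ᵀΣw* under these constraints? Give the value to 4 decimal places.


x=Σ⁻¹μ = [0.7211  1.8496  1.1993  2.5676  5.0487  1.6906]
y=Σ⁻¹𝟙 = [14.9740  17.7158  18.0417  21.0313  32.8513  18.9163]
a=μᵀx=1.597831  b=𝟙ᵀx=13.076819  c=𝟙ᵀy=123.530394  D=ac−b²=26.377486
λ₁=(c·0.169−b)/D = (123.530394·0.169−13.076819)/26.377486 = 0.295700
λ₂=(a−b·0.169)/D = (1.597831−13.076819·0.169)/26.377486 = -0.023207
w* = 0.295700·x + -0.023207·y:
  w_0 = 0.295700·0.7211 + -0.023207·14.9740 = -0.1343  (Kellogg)
  w_1 = 0.295700·1.8496 + -0.023207·17.7158 = 0.1358  (Honeywell)
  w_2 = 0.295700·1.1993 + -0.023207·18.0417 = -0.0641  (Exxon)
  w_3 = 0.295700·2.5676 + -0.023207·21.0313 = 0.2712  (Ford)
  w_4 = 0.295700·5.0487 + -0.023207·32.8513 = 0.7305  (Intel)
  w_5 = 0.295700·1.6906 + -0.023207·18.9163 = 0.0609  (Nike)
Σw_i=1.0000  μᵀw=0.1690
σ²=wᵀΣw=λ₁·μ_p+λ₂ = 0.295700·0.169 + -0.023207 = 0.026766 ≈ 0.0268

0.0268


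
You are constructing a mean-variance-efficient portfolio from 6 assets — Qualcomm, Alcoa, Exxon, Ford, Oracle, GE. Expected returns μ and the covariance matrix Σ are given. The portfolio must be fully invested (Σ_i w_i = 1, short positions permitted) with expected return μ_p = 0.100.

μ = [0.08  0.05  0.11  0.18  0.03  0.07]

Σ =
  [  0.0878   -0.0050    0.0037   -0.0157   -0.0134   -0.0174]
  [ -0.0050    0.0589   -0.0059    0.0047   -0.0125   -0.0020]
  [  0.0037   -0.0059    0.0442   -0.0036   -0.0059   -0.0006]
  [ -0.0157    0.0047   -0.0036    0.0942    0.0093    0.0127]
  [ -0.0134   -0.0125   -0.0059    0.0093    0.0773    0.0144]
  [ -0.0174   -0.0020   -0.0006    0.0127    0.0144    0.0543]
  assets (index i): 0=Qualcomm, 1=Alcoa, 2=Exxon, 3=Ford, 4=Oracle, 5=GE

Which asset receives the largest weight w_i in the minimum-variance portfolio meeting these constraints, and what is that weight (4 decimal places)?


Exxon (0.2912)

p=Σ⁻¹μ = [1.5600  1.2730  2.7877  1.9866  0.6069  1.2411]
q=Σ⁻¹𝟙 = [19.8385  25.1307  27.7280  9.3925  17.8736  19.0686]
a=μᵀp=0.957772  b=𝟙ᵀp=9.455359  c=𝟙ᵀq=119.031912  D=ac−b²=24.601591
λ₁=(c·0.100−b)/D = (119.031912·0.100−9.455359)/24.601591 = 0.099499
λ₂=(a−b·0.100)/D = (0.957772−9.455359·0.100)/24.601591 = 0.000497
w* = 0.099499·p + 0.000497·q:
  w_0 = 0.099499·1.5600 + 0.000497·19.8385 = 0.1651  (Qualcomm)
  w_1 = 0.099499·1.2730 + 0.000497·25.1307 = 0.1392  (Alcoa)
  w_2 = 0.099499·2.7877 + 0.000497·27.7280 = 0.2912  (Exxon)
  w_3 = 0.099499·1.9866 + 0.000497·9.3925 = 0.2023  (Ford)
  w_4 = 0.099499·0.6069 + 0.000497·17.8736 = 0.0693  (Oracle)
  w_5 = 0.099499·1.2411 + 0.000497·19.0686 = 0.1330  (GE)
Σw_i=1.0000  μᵀw=0.1000
σ²=wᵀΣw=λ₁·μ_p+λ₂ = 0.099499·0.100 + 0.000497 = 0.010447 ≈ 0.0104


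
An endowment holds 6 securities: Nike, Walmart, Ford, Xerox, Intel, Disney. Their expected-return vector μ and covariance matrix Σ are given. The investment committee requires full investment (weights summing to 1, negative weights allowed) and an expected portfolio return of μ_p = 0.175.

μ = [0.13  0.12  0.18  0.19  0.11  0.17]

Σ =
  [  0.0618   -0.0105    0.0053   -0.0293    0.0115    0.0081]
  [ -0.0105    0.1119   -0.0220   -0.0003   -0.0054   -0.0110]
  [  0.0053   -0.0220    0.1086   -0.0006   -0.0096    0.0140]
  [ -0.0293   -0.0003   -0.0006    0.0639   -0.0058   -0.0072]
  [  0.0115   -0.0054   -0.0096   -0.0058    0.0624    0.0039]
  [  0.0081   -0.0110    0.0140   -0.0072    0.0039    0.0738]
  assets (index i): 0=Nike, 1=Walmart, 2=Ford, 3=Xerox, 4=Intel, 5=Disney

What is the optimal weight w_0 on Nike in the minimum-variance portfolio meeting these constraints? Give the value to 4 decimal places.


p=Σ⁻¹μ = [4.2225  2.1417  1.7843  5.3532  1.8015  2.2479]
q=Σ⁻¹𝟙 = [28.2966  15.8803  10.9611  31.7174  16.0081  12.9805]
a=μᵀp=2.724509  b=𝟙ᵀp=17.551061  c=𝟙ᵀq=115.843936  D=ac−b²=7.578102
λ₁=(c·0.175−b)/D = (115.843936·0.175−17.551061)/7.578102 = 0.359144
λ₂=(a−b·0.175)/D = (2.724509−17.551061·0.175)/7.578102 = -0.045780
w* = 0.359144·p + -0.045780·q:
  w_0 = 0.359144·4.2225 + -0.045780·28.2966 = 0.2211  (Nike)
  w_1 = 0.359144·2.1417 + -0.045780·15.8803 = 0.0422  (Walmart)
  w_2 = 0.359144·1.7843 + -0.045780·10.9611 = 0.1390  (Ford)
  w_3 = 0.359144·5.3532 + -0.045780·31.7174 = 0.4705  (Xerox)
  w_4 = 0.359144·1.8015 + -0.045780·16.0081 = -0.0858  (Intel)
  w_5 = 0.359144·2.2479 + -0.045780·12.9805 = 0.2131  (Disney)
Σw_i=1.0000  μᵀw=0.1750
σ²=wᵀΣw=λ₁·μ_p+λ₂ = 0.359144·0.175 + -0.045780 = 0.017070 ≈ 0.0171

0.2211


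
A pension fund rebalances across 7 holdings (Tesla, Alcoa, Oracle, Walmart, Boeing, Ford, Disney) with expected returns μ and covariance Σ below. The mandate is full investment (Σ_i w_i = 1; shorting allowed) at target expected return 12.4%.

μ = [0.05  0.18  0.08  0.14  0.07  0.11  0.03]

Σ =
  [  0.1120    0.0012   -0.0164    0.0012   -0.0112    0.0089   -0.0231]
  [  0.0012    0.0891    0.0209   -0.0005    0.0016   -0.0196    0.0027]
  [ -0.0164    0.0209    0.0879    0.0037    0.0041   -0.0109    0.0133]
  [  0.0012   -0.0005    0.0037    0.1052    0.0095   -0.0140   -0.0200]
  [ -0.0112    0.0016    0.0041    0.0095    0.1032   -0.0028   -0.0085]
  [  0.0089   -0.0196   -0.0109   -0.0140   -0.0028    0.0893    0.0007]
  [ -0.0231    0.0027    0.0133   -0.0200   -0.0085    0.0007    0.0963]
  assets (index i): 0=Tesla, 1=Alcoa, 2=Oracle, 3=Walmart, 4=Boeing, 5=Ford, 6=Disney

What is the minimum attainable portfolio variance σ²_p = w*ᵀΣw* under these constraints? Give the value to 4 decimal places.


u=Σ⁻¹μ = [0.5225  2.3174  0.5038  1.6610  0.6378  2.0249  0.6889]
v=Σ⁻¹𝟙 = [13.0966  11.7026  9.6045  13.1339  11.0443  15.9180  15.4580]
a=μᵀu=1.004145  b=𝟙ᵀu=8.356234  c=𝟙ᵀv=89.957950  D=ac−b²=20.504224
λ₁=(c·0.124−b)/D = (89.957950·0.124−8.356234)/20.504224 = 0.136487
λ₂=(a−b·0.124)/D = (1.004145−8.356234·0.124)/20.504224 = -0.001562
w* = 0.136487·u + -0.001562·v:
  w_0 = 0.136487·0.5225 + -0.001562·13.0966 = 0.0509  (Tesla)
  w_1 = 0.136487·2.3174 + -0.001562·11.7026 = 0.2980  (Alcoa)
  w_2 = 0.136487·0.5038 + -0.001562·9.6045 = 0.0538  (Oracle)
  w_3 = 0.136487·1.6610 + -0.001562·13.1339 = 0.2062  (Walmart)
  w_4 = 0.136487·0.6378 + -0.001562·11.0443 = 0.0698  (Boeing)
  w_5 = 0.136487·2.0249 + -0.001562·15.9180 = 0.2515  (Ford)
  w_6 = 0.136487·0.6889 + -0.001562·15.4580 = 0.0699  (Disney)
Σw_i=1.0000  μᵀw=0.1240
σ²=wᵀΣw=λ₁·μ_p+λ₂ = 0.136487·0.124 + -0.001562 = 0.015362 ≈ 0.0154

0.0154


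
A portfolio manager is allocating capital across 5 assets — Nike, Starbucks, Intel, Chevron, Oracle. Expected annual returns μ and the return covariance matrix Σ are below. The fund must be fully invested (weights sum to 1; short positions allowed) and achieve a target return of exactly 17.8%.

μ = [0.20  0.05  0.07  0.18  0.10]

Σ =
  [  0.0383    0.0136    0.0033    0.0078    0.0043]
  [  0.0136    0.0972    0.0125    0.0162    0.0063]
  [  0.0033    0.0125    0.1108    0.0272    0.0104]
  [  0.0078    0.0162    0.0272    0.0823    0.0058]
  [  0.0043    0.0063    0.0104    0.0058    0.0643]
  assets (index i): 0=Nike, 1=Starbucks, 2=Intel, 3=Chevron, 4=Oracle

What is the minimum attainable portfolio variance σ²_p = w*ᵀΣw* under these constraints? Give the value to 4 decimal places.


g=Σ⁻¹μ = [4.9321  -0.5404  0.0129  1.7429  1.1190]
h=Σ⁻¹𝟙 = [21.2518  4.7587  5.0711  6.6610  12.2436]
a=μᵀg=1.385934  b=𝟙ᵀg=7.266609  c=𝟙ᵀh=49.986157  D=ac−b²=16.473921
λ₁=(c·0.178−b)/D = (49.986157·0.178−7.266609)/16.473921 = 0.099001
λ₂=(a−b·0.178)/D = (1.385934−7.266609·0.178)/16.473921 = 0.005614
w* = 0.099001·g + 0.005614·h:
  w_0 = 0.099001·4.9321 + 0.005614·21.2518 = 0.6076  (Nike)
  w_1 = 0.099001·-0.5404 + 0.005614·4.7587 = -0.0268  (Starbucks)
  w_2 = 0.099001·0.0129 + 0.005614·5.0711 = 0.0297  (Intel)
  w_3 = 0.099001·1.7429 + 0.005614·6.6610 = 0.2099  (Chevron)
  w_4 = 0.099001·1.1190 + 0.005614·12.2436 = 0.1795  (Oracle)
Σw_i=1.0000  μᵀw=0.1780
σ²=wᵀΣw=λ₁·μ_p+λ₂ = 0.099001·0.178 + 0.005614 = 0.023236 ≈ 0.0232

0.0232


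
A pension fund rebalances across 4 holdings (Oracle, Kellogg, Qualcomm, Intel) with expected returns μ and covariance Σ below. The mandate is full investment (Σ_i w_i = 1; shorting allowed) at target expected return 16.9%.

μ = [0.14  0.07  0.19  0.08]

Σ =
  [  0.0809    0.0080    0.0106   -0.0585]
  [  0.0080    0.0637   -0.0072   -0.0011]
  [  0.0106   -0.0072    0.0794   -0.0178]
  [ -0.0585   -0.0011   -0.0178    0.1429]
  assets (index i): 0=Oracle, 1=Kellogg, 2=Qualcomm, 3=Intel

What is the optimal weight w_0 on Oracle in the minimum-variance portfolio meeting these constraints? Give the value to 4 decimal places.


0.3660

u=Σ⁻¹μ = [2.7402  1.0806  2.5759  2.0108]
v=Σ⁻¹𝟙 = [21.8880  14.9611  15.0528  17.9485]
a=μᵀu=1.109555  b=𝟙ᵀu=8.407509  c=𝟙ᵀv=69.850403  D=ac−b²=6.816625
λ₁=(c·0.169−b)/D = (69.850403·0.169−8.407509)/6.816625 = 0.498371
λ₂=(a−b·0.169)/D = (1.109555−8.407509·0.169)/6.816625 = -0.045670
w* = 0.498371·u + -0.045670·v:
  w_0 = 0.498371·2.7402 + -0.045670·21.8880 = 0.3660  (Oracle)
  w_1 = 0.498371·1.0806 + -0.045670·14.9611 = -0.1447  (Kellogg)
  w_2 = 0.498371·2.5759 + -0.045670·15.0528 = 0.5963  (Qualcomm)
  w_3 = 0.498371·2.0108 + -0.045670·17.9485 = 0.1824  (Intel)
Σw_i=1.0000  μᵀw=0.1690
σ²=wᵀΣw=λ₁·μ_p+λ₂ = 0.498371·0.169 + -0.045670 = 0.038555 ≈ 0.0386


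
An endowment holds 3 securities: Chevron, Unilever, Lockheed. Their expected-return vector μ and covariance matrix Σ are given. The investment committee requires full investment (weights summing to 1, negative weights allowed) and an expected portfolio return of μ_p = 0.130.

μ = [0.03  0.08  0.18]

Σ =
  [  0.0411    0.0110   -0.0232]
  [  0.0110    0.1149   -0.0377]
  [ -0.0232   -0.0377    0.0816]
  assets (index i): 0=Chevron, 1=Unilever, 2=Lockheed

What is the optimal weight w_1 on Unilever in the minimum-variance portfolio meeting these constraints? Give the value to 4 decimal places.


0.2517

g=Σ⁻¹μ = [2.3391  1.6670  3.6411]
h=Σ⁻¹𝟙 = [37.1008  14.8906  29.6828]
a=μᵀg=0.858929  b=𝟙ᵀg=7.647176  c=𝟙ᵀh=81.674229  D=ac−b²=11.673061
λ₁=(c·0.130−b)/D = (81.674229·0.130−7.647176)/11.673061 = 0.254473
λ₂=(a−b·0.130)/D = (0.858929−7.647176·0.130)/11.673061 = -0.011583
w* = 0.254473·g + -0.011583·h:
  w_0 = 0.254473·2.3391 + -0.011583·37.1008 = 0.1655  (Chevron)
  w_1 = 0.254473·1.6670 + -0.011583·14.8906 = 0.2517  (Unilever)
  w_2 = 0.254473·3.6411 + -0.011583·29.6828 = 0.5828  (Lockheed)
Σw_i=1.0000  μᵀw=0.1300
σ²=wᵀΣw=λ₁·μ_p+λ₂ = 0.254473·0.130 + -0.011583 = 0.021499 ≈ 0.0215


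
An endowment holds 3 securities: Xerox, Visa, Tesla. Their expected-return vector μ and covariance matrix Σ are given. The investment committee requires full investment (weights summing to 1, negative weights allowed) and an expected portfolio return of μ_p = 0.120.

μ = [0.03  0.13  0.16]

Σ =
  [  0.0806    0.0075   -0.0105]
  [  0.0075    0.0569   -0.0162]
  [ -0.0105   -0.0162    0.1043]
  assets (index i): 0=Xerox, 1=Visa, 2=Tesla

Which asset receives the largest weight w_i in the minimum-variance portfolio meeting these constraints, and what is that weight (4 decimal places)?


x=Σ⁻¹μ = [0.3725  2.8072  2.0076]
y=Σ⁻¹𝟙 = [12.3684  19.9090  13.9252]
a=μᵀx=0.697317  b=𝟙ᵀx=5.187256  c=𝟙ᵀy=46.202652  D=ac−b²=5.310291
λ₁=(c·0.120−b)/D = (46.202652·0.120−5.187256)/5.310291 = 0.067240
λ₂=(a−b·0.120)/D = (0.697317−5.187256·0.120)/5.310291 = 0.014095
w* = 0.067240·x + 0.014095·y:
  w_0 = 0.067240·0.3725 + 0.014095·12.3684 = 0.1994  (Xerox)
  w_1 = 0.067240·2.8072 + 0.014095·19.9090 = 0.4694  (Visa)
  w_2 = 0.067240·2.0076 + 0.014095·13.9252 = 0.3313  (Tesla)
Σw_i=1.0000  μᵀw=0.1200
σ²=wᵀΣw=λ₁·μ_p+λ₂ = 0.067240·0.120 + 0.014095 = 0.022163 ≈ 0.0222

Visa (0.4694)


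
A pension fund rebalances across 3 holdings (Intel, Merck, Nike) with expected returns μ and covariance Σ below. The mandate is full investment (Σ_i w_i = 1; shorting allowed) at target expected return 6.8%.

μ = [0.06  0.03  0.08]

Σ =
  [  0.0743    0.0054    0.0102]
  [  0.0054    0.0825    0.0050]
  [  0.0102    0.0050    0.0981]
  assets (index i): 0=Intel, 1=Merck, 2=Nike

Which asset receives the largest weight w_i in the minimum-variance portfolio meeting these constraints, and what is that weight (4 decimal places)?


Nike (0.5068)

p=Σ⁻¹μ = [0.6874  0.2744  0.7300]
q=Σ⁻¹𝟙 = [11.5108  10.8560  8.4435]
a=μᵀp=0.107877  b=𝟙ᵀp=1.691812  c=𝟙ᵀq=30.810383  D=ac−b²=0.461519
λ₁=(c·0.068−b)/D = (30.810383·0.068−1.691812)/0.461519 = 0.873840
λ₂=(a−b·0.068)/D = (0.107877−1.691812·0.068)/0.461519 = -0.015526
w* = 0.873840·p + -0.015526·q:
  w_0 = 0.873840·0.6874 + -0.015526·11.5108 = 0.4219  (Intel)
  w_1 = 0.873840·0.2744 + -0.015526·10.8560 = 0.0712  (Merck)
  w_2 = 0.873840·0.7300 + -0.015526·8.4435 = 0.5068  (Nike)
Σw_i=1.0000  μᵀw=0.0680
σ²=wᵀΣw=λ₁·μ_p+λ₂ = 0.873840·0.068 + -0.015526 = 0.043895 ≈ 0.0439


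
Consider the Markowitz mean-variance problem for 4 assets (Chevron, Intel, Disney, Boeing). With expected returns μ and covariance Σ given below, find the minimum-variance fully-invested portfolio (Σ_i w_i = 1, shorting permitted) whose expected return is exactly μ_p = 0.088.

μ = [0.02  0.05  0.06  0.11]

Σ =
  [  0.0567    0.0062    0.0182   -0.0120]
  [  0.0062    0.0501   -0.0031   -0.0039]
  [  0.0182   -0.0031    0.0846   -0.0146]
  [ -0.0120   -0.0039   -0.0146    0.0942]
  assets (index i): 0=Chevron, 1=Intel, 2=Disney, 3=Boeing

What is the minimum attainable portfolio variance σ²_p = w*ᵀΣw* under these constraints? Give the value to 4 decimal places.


0.0320

x=Σ⁻¹μ = [0.2195  1.1373  0.9434  1.3890]
y=Σ⁻¹𝟙 = [14.8103  20.0517  11.9906  15.1909]
a=μᵀx=0.270649  b=𝟙ᵀx=3.689230  c=𝟙ᵀy=62.043509  D=ac−b²=3.181609
λ₁=(c·0.088−b)/D = (62.043509·0.088−3.689230)/3.181609 = 0.556511
λ₂=(a−b·0.088)/D = (0.270649−3.689230·0.088)/3.181609 = -0.016974
w* = 0.556511·x + -0.016974·y:
  w_0 = 0.556511·0.2195 + -0.016974·14.8103 = -0.1292  (Chevron)
  w_1 = 0.556511·1.1373 + -0.016974·20.0517 = 0.2926  (Intel)
  w_2 = 0.556511·0.9434 + -0.016974·11.9906 = 0.3215  (Disney)
  w_3 = 0.556511·1.3890 + -0.016974·15.1909 = 0.5151  (Boeing)
Σw_i=1.0000  μᵀw=0.0880
σ²=wᵀΣw=λ₁·μ_p+λ₂ = 0.556511·0.088 + -0.016974 = 0.031999 ≈ 0.0320


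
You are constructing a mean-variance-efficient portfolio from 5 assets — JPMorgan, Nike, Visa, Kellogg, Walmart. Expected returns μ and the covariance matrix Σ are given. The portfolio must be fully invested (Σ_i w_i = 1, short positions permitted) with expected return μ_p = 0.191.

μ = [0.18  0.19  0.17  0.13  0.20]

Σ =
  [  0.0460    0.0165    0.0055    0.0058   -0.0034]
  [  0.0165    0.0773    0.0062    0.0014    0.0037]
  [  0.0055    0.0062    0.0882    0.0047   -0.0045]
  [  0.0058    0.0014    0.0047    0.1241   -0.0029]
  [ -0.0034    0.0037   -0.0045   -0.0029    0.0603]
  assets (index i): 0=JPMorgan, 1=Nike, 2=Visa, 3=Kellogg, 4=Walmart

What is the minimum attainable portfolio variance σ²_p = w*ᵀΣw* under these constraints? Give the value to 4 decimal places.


x=Σ⁻¹μ = [3.3489  1.4142  1.7549  0.8926  3.5927]
y=Σ⁻¹𝟙 = [18.3868  7.1857  10.2378  7.1572  18.2878]
a=μᵀx=2.004422  b=𝟙ᵀx=11.003351  c=𝟙ᵀy=61.255431  D=ac−b²=1.707998
λ₁=(c·0.191−b)/D = (61.255431·0.191−11.003351)/1.707998 = 0.407750
λ₂=(a−b·0.191)/D = (2.004422−11.003351·0.191)/1.707998 = -0.056919
w* = 0.407750·x + -0.056919·y:
  w_0 = 0.407750·3.3489 + -0.056919·18.3868 = 0.3190  (JPMorgan)
  w_1 = 0.407750·1.4142 + -0.056919·7.1857 = 0.1676  (Nike)
  w_2 = 0.407750·1.7549 + -0.056919·10.2378 = 0.1328  (Visa)
  w_3 = 0.407750·0.8926 + -0.056919·7.1572 = -0.0434  (Kellogg)
  w_4 = 0.407750·3.5927 + -0.056919·18.2878 = 0.4240  (Walmart)
Σw_i=1.0000  μᵀw=0.1910
σ²=wᵀΣw=λ₁·μ_p+λ₂ = 0.407750·0.191 + -0.056919 = 0.020961 ≈ 0.0210

0.0210


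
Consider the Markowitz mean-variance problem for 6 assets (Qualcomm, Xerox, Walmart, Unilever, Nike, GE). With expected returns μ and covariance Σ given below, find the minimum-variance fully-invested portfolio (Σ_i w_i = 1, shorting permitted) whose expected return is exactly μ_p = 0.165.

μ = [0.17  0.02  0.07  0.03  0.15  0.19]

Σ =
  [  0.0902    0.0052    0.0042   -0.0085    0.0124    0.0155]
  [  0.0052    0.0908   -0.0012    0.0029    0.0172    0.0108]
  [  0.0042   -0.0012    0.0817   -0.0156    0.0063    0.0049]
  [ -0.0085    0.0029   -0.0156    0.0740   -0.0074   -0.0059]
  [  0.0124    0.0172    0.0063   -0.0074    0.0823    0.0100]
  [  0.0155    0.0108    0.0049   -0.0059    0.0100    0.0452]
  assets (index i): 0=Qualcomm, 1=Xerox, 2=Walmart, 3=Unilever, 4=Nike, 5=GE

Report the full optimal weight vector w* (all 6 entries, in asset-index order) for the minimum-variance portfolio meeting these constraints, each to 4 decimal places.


0.1627  -0.0997  0.0766  0.1364  0.1921  0.5320

p=Σ⁻¹μ = [1.1676  -0.5744  0.6775  1.1375  1.3660  3.7132]
q=Σ⁻¹𝟙 = [7.8158  6.5520  13.9597  19.2777  8.1946  17.0682]
a=μᵀp=1.178960  b=𝟙ᵀp=7.487391  c=𝟙ᵀq=72.868003  D=ac−b²=29.847409
λ₁=(c·0.165−b)/D = (72.868003·0.165−7.487391)/29.847409 = 0.151967
λ₂=(a−b·0.165)/D = (1.178960−7.487391·0.165)/29.847409 = -0.001892
w* = 0.151967·p + -0.001892·q:
  w_0 = 0.151967·1.1676 + -0.001892·7.8158 = 0.1627  (Qualcomm)
  w_1 = 0.151967·-0.5744 + -0.001892·6.5520 = -0.0997  (Xerox)
  w_2 = 0.151967·0.6775 + -0.001892·13.9597 = 0.0766  (Walmart)
  w_3 = 0.151967·1.1375 + -0.001892·19.2777 = 0.1364  (Unilever)
  w_4 = 0.151967·1.3660 + -0.001892·8.1946 = 0.1921  (Nike)
  w_5 = 0.151967·3.7132 + -0.001892·17.0682 = 0.5320  (GE)
Σw_i=1.0000  μᵀw=0.1650
σ²=wᵀΣw=λ₁·μ_p+λ₂ = 0.151967·0.165 + -0.001892 = 0.023183 ≈ 0.0232


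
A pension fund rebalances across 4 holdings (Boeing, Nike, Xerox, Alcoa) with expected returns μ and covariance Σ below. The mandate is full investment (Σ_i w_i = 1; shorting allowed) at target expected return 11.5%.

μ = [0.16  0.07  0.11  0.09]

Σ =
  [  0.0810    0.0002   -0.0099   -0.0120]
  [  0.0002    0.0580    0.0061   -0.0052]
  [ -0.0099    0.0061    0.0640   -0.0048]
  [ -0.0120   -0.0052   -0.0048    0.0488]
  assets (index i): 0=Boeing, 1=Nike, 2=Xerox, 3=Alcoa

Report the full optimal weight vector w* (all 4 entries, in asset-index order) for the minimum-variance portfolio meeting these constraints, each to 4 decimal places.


0.3174  0.1161  0.2551  0.3115

g=Σ⁻¹μ = [2.6668  1.2187  2.2288  2.8491]
h=Σ⁻¹𝟙 = [18.9094  17.7669  19.0246  28.9061]
a=μᵀg=1.013588  b=𝟙ᵀg=8.963449  c=𝟙ᵀh=84.607058  D=ac−b²=5.413248
λ₁=(c·0.115−b)/D = (84.607058·0.115−8.963449)/5.413248 = 0.141572
λ₂=(a−b·0.115)/D = (1.013588−8.963449·0.115)/5.413248 = -0.003179
w* = 0.141572·g + -0.003179·h:
  w_0 = 0.141572·2.6668 + -0.003179·18.9094 = 0.3174  (Boeing)
  w_1 = 0.141572·1.2187 + -0.003179·17.7669 = 0.1161  (Nike)
  w_2 = 0.141572·2.2288 + -0.003179·19.0246 = 0.2551  (Xerox)
  w_3 = 0.141572·2.8491 + -0.003179·28.9061 = 0.3115  (Alcoa)
Σw_i=1.0000  μᵀw=0.1150
σ²=wᵀΣw=λ₁·μ_p+λ₂ = 0.141572·0.115 + -0.003179 = 0.013102 ≈ 0.0131


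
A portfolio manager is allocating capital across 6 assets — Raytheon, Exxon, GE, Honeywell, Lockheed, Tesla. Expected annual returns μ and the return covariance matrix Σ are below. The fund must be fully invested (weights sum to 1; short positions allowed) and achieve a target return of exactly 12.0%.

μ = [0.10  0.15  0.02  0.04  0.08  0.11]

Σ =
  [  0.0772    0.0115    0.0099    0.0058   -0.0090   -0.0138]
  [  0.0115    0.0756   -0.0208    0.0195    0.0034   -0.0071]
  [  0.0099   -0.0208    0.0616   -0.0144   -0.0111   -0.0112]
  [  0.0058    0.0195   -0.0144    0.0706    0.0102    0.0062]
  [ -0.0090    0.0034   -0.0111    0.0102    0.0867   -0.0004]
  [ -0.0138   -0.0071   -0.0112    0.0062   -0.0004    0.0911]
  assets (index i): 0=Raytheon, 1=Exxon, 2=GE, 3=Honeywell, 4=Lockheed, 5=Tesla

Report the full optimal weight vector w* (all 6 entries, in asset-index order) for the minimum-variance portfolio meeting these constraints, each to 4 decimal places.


g=Σ⁻¹μ = [1.2351  2.3532  1.4017  -0.2239  1.1726  1.7707]
h=Σ⁻¹𝟙 = [10.5243  17.6841  28.6706  10.7033  14.4220  16.8091]
a=μᵀg=0.784149  b=𝟙ᵀg=7.709352  c=𝟙ᵀh=98.813509  D=ac−b²=18.050359
λ₁=(c·0.120−b)/D = (98.813509·0.120−7.709352)/18.050359 = 0.229816
λ₂=(a−b·0.120)/D = (0.784149−7.709352·0.120)/18.050359 = -0.007810
w* = 0.229816·g + -0.007810·h:
  w_0 = 0.229816·1.2351 + -0.007810·10.5243 = 0.2016  (Raytheon)
  w_1 = 0.229816·2.3532 + -0.007810·17.6841 = 0.4027  (Exxon)
  w_2 = 0.229816·1.4017 + -0.007810·28.6706 = 0.0982  (GE)
  w_3 = 0.229816·-0.2239 + -0.007810·10.7033 = -0.1350  (Honeywell)
  w_4 = 0.229816·1.1726 + -0.007810·14.4220 = 0.1568  (Lockheed)
  w_5 = 0.229816·1.7707 + -0.007810·16.8091 = 0.2756  (Tesla)
Σw_i=1.0000  μᵀw=0.1200
σ²=wᵀΣw=λ₁·μ_p+λ₂ = 0.229816·0.120 + -0.007810 = 0.019768 ≈ 0.0198

0.2016  0.4027  0.0982  -0.1350  0.1568  0.2756


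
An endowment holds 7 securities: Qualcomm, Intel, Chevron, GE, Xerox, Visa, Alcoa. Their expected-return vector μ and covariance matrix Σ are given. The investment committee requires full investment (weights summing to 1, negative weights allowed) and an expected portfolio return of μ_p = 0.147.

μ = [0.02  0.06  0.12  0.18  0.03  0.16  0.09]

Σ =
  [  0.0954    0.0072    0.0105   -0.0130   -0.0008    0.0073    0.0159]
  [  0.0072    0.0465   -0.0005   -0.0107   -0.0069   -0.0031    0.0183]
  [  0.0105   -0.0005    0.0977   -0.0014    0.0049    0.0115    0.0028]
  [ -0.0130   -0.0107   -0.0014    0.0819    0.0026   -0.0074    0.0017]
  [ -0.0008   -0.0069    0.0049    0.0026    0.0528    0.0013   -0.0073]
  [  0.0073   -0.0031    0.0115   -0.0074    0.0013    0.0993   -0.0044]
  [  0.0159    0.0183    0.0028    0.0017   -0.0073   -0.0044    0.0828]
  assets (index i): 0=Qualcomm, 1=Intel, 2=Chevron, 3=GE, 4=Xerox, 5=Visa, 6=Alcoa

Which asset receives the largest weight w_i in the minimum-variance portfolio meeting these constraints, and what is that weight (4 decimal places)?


g=Σ⁻¹μ = [0.0619  1.8087  1.0069  2.5847  0.6435  1.7635  0.7387]
h=Σ⁻¹𝟙 = [8.3439  25.5036  7.1803  17.1336  21.5530  10.7139  6.7133]
a=μᵀg=1.063777  b=𝟙ᵀg=8.607786  c=𝟙ᵀh=97.141592  D=ac−b²=29.243028
λ₁=(c·0.147−b)/D = (97.141592·0.147−8.607786)/29.243028 = 0.193962
λ₂=(a−b·0.147)/D = (1.063777−8.607786·0.147)/29.243028 = -0.006893
w* = 0.193962·g + -0.006893·h:
  w_0 = 0.193962·0.0619 + -0.006893·8.3439 = -0.0455  (Qualcomm)
  w_1 = 0.193962·1.8087 + -0.006893·25.5036 = 0.1750  (Intel)
  w_2 = 0.193962·1.0069 + -0.006893·7.1803 = 0.1458  (Chevron)
  w_3 = 0.193962·2.5847 + -0.006893·17.1336 = 0.3832  (GE)
  w_4 = 0.193962·0.6435 + -0.006893·21.5530 = -0.0238  (Xerox)
  w_5 = 0.193962·1.7635 + -0.006893·10.7139 = 0.2682  (Visa)
  w_6 = 0.193962·0.7387 + -0.006893·6.7133 = 0.0970  (Alcoa)
Σw_i=1.0000  μᵀw=0.1470
σ²=wᵀΣw=λ₁·μ_p+λ₂ = 0.193962·0.147 + -0.006893 = 0.021620 ≈ 0.0216

GE (0.3832)


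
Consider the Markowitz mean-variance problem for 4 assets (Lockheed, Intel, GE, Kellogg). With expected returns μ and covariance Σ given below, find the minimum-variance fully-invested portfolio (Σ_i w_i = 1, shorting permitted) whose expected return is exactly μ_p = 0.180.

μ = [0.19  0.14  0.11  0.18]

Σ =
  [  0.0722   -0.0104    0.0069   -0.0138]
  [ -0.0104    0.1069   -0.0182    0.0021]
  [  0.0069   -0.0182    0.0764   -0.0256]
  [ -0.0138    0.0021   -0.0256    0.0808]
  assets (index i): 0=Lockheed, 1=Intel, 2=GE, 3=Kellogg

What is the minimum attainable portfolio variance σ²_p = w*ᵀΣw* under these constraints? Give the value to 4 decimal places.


p=Σ⁻¹μ = [3.3521  2.0489  2.8479  3.6493]
q=Σ⁻¹𝟙 = [18.0362  14.4762  22.3326  22.1561]
a=μᵀp=1.893888  b=𝟙ᵀp=11.898228  c=𝟙ᵀq=77.001095  D=ac−b²=4.263624
λ₁=(c·0.180−b)/D = (77.001095·0.180−11.898228)/4.263624 = 0.460165
λ₂=(a−b·0.180)/D = (1.893888−11.898228·0.180)/4.263624 = -0.058118
w* = 0.460165·p + -0.058118·q:
  w_0 = 0.460165·3.3521 + -0.058118·18.0362 = 0.4943  (Lockheed)
  w_1 = 0.460165·2.0489 + -0.058118·14.4762 = 0.1015  (Intel)
  w_2 = 0.460165·2.8479 + -0.058118·22.3326 = 0.0126  (GE)
  w_3 = 0.460165·3.6493 + -0.058118·22.1561 = 0.3916  (Kellogg)
Σw_i=1.0000  μᵀw=0.1800
σ²=wᵀΣw=λ₁·μ_p+λ₂ = 0.460165·0.180 + -0.058118 = 0.024712 ≈ 0.0247

0.0247


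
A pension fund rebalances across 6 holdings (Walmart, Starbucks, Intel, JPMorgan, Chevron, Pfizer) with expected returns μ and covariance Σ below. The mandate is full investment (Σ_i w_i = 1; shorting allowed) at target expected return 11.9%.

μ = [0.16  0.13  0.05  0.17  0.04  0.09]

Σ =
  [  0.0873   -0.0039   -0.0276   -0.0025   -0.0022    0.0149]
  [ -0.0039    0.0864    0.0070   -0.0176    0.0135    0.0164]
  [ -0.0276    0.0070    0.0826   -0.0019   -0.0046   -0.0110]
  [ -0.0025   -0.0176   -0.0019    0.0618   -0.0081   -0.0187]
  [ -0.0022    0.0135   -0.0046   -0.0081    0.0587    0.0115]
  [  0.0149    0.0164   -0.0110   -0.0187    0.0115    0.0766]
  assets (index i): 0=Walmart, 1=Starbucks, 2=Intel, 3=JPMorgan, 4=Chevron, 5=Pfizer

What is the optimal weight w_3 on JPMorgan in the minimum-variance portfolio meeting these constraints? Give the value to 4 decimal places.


g=Σ⁻¹μ = [2.2940  1.9122  1.5265  3.9516  0.7192  1.3952]
h=Σ⁻¹𝟙 = [17.1853  10.7431  20.4625  27.2296  17.7624  14.3311]
a=μᵀg=1.518055  b=𝟙ᵀg=11.798705  c=𝟙ᵀh=107.714026  D=ac−b²=24.306371
λ₁=(c·0.119−b)/D = (107.714026·0.119−11.798705)/24.306371 = 0.041934
λ₂=(a−b·0.119)/D = (1.518055−11.798705·0.119)/24.306371 = 0.004691
w* = 0.041934·g + 0.004691·h:
  w_0 = 0.041934·2.2940 + 0.004691·17.1853 = 0.1768  (Walmart)
  w_1 = 0.041934·1.9122 + 0.004691·10.7431 = 0.1306  (Starbucks)
  w_2 = 0.041934·1.5265 + 0.004691·20.4625 = 0.1600  (Intel)
  w_3 = 0.041934·3.9516 + 0.004691·27.2296 = 0.2934  (JPMorgan)
  w_4 = 0.041934·0.7192 + 0.004691·17.7624 = 0.1135  (Chevron)
  w_5 = 0.041934·1.3952 + 0.004691·14.3311 = 0.1257  (Pfizer)
Σw_i=1.0000  μᵀw=0.1190
σ²=wᵀΣw=λ₁·μ_p+λ₂ = 0.041934·0.119 + 0.004691 = 0.009681 ≈ 0.0097

0.2934


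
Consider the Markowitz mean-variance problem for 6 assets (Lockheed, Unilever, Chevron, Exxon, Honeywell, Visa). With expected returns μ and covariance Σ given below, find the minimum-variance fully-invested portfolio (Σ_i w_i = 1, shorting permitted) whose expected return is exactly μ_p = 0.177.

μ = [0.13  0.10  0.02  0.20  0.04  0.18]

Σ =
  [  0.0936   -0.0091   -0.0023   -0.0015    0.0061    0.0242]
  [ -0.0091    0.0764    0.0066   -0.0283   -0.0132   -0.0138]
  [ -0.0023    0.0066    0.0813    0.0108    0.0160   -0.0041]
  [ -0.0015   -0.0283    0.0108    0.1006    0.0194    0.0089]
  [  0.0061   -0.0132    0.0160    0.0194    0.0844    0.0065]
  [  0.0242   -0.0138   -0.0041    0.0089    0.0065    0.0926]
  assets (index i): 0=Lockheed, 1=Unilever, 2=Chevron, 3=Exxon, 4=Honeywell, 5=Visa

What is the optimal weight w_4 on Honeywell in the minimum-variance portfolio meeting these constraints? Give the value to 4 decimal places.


p=Σ⁻¹μ = [1.2324  2.7927  -0.2314  2.6369  0.1234  1.7656]
q=Σ⁻¹𝟙 = [10.0233  21.7103  7.7919  12.6800  9.3664  9.8839]
a=μᵀp=1.284983  b=𝟙ᵀp=8.319651  c=𝟙ᵀq=71.455788  D=ac−b²=22.602877
λ₁=(c·0.177−b)/D = (71.455788·0.177−8.319651)/22.602877 = 0.191481
λ₂=(a−b·0.177)/D = (1.284983−8.319651·0.177)/22.602877 = -0.008300
w* = 0.191481·p + -0.008300·q:
  w_0 = 0.191481·1.2324 + -0.008300·10.0233 = 0.1528  (Lockheed)
  w_1 = 0.191481·2.7927 + -0.008300·21.7103 = 0.3546  (Unilever)
  w_2 = 0.191481·-0.2314 + -0.008300·7.7919 = -0.1090  (Chevron)
  w_3 = 0.191481·2.6369 + -0.008300·12.6800 = 0.3997  (Exxon)
  w_4 = 0.191481·0.1234 + -0.008300·9.3664 = -0.0541  (Honeywell)
  w_5 = 0.191481·1.7656 + -0.008300·9.8839 = 0.2560  (Visa)
Σw_i=1.0000  μᵀw=0.1770
σ²=wᵀΣw=λ₁·μ_p+λ₂ = 0.191481·0.177 + -0.008300 = 0.025593 ≈ 0.0256

-0.0541


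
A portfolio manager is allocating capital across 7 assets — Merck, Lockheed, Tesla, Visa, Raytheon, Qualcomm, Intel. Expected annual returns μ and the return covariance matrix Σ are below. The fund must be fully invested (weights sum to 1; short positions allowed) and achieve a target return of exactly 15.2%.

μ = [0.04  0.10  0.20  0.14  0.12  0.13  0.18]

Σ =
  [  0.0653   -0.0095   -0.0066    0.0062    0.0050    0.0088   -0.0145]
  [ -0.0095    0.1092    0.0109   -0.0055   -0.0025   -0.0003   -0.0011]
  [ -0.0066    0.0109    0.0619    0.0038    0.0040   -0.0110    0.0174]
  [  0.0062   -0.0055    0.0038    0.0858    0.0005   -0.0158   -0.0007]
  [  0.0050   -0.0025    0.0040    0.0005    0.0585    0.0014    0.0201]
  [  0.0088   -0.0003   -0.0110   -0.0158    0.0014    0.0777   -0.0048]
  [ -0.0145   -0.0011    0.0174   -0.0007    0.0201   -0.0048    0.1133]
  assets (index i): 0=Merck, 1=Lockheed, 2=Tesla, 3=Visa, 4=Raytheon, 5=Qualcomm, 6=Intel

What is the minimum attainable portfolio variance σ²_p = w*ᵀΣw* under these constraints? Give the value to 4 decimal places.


p=Σ⁻¹μ = [0.6578  0.8126  3.0860  1.9568  1.3714  2.4786  1.0806]
q=Σ⁻¹𝟙 = [15.5073  10.0545  15.3011  13.4876  12.1834  16.2848  7.1703]
a=μᵀp=1.680035  b=𝟙ᵀp=11.443918  c=𝟙ᵀq=89.989056  D=ac−b²=20.221469
λ₁=(c·0.152−b)/D = (89.989056·0.152−11.443918)/20.221469 = 0.110497
λ₂=(a−b·0.152)/D = (1.680035−11.443918·0.152)/20.221469 = -0.002939
w* = 0.110497·p + -0.002939·q:
  w_0 = 0.110497·0.6578 + -0.002939·15.5073 = 0.0271  (Merck)
  w_1 = 0.110497·0.8126 + -0.002939·10.0545 = 0.0602  (Lockheed)
  w_2 = 0.110497·3.0860 + -0.002939·15.3011 = 0.2960  (Tesla)
  w_3 = 0.110497·1.9568 + -0.002939·13.4876 = 0.1766  (Visa)
  w_4 = 0.110497·1.3714 + -0.002939·12.1834 = 0.1157  (Raytheon)
  w_5 = 0.110497·2.4786 + -0.002939·16.2848 = 0.2260  (Qualcomm)
  w_6 = 0.110497·1.0806 + -0.002939·7.1703 = 0.0983  (Intel)
Σw_i=1.0000  μᵀw=0.1520
σ²=wᵀΣw=λ₁·μ_p+λ₂ = 0.110497·0.152 + -0.002939 = 0.013856 ≈ 0.0139

0.0139


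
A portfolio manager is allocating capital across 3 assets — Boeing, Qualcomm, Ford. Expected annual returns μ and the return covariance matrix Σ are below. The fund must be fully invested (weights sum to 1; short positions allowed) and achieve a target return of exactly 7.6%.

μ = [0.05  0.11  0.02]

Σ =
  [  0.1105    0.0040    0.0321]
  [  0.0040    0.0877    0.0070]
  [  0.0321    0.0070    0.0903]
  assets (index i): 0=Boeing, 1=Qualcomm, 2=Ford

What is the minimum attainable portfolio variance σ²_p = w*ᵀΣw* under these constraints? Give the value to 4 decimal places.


x=Σ⁻¹μ = [0.4140  1.2371  -0.0216]
y=Σ⁻¹𝟙 = [6.3447  10.4740  8.0068]
a=μᵀx=0.156350  b=𝟙ᵀx=1.629514  c=𝟙ᵀy=24.825542  D=ac−b²=1.226158
λ₁=(c·0.076−b)/D = (24.825542·0.076−1.629514)/1.226158 = 0.209783
λ₂=(a−b·0.076)/D = (0.156350−1.629514·0.076)/1.226158 = 0.026511
w* = 0.209783·x + 0.026511·y:
  w_0 = 0.209783·0.4140 + 0.026511·6.3447 = 0.2550  (Boeing)
  w_1 = 0.209783·1.2371 + 0.026511·10.4740 = 0.5372  (Qualcomm)
  w_2 = 0.209783·-0.0216 + 0.026511·8.0068 = 0.2077  (Ford)
Σw_i=1.0000  μᵀw=0.0760
σ²=wᵀΣw=λ₁·μ_p+λ₂ = 0.209783·0.076 + 0.026511 = 0.042455 ≈ 0.0425

0.0425


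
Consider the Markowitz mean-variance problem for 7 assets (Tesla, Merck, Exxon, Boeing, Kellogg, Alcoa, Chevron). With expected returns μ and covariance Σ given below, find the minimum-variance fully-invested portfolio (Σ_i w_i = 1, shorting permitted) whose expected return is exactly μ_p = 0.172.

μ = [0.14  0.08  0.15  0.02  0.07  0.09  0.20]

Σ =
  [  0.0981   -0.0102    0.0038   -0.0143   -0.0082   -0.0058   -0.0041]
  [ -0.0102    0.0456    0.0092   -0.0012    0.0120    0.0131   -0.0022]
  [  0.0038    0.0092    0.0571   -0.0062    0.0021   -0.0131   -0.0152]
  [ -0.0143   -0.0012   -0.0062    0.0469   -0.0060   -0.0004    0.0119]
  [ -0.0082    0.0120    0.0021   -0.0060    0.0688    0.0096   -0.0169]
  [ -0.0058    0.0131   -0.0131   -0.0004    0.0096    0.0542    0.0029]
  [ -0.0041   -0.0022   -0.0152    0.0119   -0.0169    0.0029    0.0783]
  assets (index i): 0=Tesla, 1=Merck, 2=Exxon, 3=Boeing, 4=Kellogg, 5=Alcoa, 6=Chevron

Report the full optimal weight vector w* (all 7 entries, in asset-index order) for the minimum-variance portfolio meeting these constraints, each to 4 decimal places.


u=Σ⁻¹μ = [1.8726  0.5055  3.9088  0.8531  1.6790  2.2010  3.5765]
v=Σ⁻¹𝟙 = [17.9885  11.8475  26.1832  28.4844  17.9228  19.9164  17.9307]
a=μᵀu=1.936916  b=𝟙ᵀu=14.596584  c=𝟙ᵀv=140.273553  D=ac−b²=58.637849
λ₁=(c·0.172−b)/D = (140.273553·0.172−14.596584)/58.637849 = 0.162531
λ₂=(a−b·0.172)/D = (1.936916−14.596584·0.172)/58.637849 = -0.009784
w* = 0.162531·u + -0.009784·v:
  w_0 = 0.162531·1.8726 + -0.009784·17.9885 = 0.1284  (Tesla)
  w_1 = 0.162531·0.5055 + -0.009784·11.8475 = -0.0338  (Merck)
  w_2 = 0.162531·3.9088 + -0.009784·26.1832 = 0.3791  (Exxon)
  w_3 = 0.162531·0.8531 + -0.009784·28.4844 = -0.1400  (Boeing)
  w_4 = 0.162531·1.6790 + -0.009784·17.9228 = 0.0975  (Kellogg)
  w_5 = 0.162531·2.2010 + -0.009784·19.9164 = 0.1629  (Alcoa)
  w_6 = 0.162531·3.5765 + -0.009784·17.9307 = 0.4059  (Chevron)
Σw_i=1.0000  μᵀw=0.1720
σ²=wᵀΣw=λ₁·μ_p+λ₂ = 0.162531·0.172 + -0.009784 = 0.018172 ≈ 0.0182

0.1284  -0.0338  0.3791  -0.1400  0.0975  0.1629  0.4059


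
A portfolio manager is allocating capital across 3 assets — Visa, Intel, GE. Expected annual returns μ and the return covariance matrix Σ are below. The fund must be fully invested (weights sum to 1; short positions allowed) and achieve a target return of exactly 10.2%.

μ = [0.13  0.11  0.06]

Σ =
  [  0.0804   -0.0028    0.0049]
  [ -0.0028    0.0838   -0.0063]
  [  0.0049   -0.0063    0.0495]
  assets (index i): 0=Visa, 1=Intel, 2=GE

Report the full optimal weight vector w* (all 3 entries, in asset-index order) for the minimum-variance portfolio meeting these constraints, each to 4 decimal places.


0.3598  0.3362  0.3039

p=Σ⁻¹μ = [1.5921  1.4591  1.2402]
q=Σ⁻¹𝟙 = [11.6528  13.8875  20.8160]
a=μᵀp=0.441891  b=𝟙ᵀp=4.291446  c=𝟙ᵀq=46.356275  D=ac−b²=2.067915
λ₁=(c·0.102−b)/D = (46.356275·0.102−4.291446)/2.067915 = 0.211273
λ₂=(a−b·0.102)/D = (0.441891−4.291446·0.102)/2.067915 = 0.002013
w* = 0.211273·p + 0.002013·q:
  w_0 = 0.211273·1.5921 + 0.002013·11.6528 = 0.3598  (Visa)
  w_1 = 0.211273·1.4591 + 0.002013·13.8875 = 0.3362  (Intel)
  w_2 = 0.211273·1.2402 + 0.002013·20.8160 = 0.3039  (GE)
Σw_i=1.0000  μᵀw=0.1020
σ²=wᵀΣw=λ₁·μ_p+λ₂ = 0.211273·0.102 + 0.002013 = 0.023563 ≈ 0.0236


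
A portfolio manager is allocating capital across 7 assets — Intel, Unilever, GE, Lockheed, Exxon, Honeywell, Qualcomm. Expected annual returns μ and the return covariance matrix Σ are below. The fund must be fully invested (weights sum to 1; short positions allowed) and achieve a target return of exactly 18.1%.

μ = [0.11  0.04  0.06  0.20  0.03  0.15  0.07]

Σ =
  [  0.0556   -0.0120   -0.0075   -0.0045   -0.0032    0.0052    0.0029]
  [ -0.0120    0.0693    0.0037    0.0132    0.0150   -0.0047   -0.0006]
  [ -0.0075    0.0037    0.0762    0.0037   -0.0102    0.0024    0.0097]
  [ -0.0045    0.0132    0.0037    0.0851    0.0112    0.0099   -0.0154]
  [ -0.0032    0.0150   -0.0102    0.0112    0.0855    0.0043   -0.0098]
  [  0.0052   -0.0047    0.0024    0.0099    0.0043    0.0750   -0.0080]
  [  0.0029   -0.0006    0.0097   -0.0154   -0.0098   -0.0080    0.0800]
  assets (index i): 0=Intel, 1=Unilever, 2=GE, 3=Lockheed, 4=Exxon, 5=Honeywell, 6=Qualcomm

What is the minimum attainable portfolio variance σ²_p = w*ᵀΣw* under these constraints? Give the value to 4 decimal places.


p=Σ⁻¹μ = [2.1590  0.5517  0.6534  2.3792  0.1734  1.6861  1.3695]
q=Σ⁻¹𝟙 = [22.4480  14.1606  13.4565  9.9265  11.4417  11.8308  14.6564]
a=μᵀp=1.128583  b=𝟙ᵀp=8.972209  c=𝟙ᵀq=97.920459  D=ac−b²=30.010836
λ₁=(c·0.181−b)/D = (97.920459·0.181−8.972209)/30.010836 = 0.291608
λ₂=(a−b·0.181)/D = (1.128583−8.972209·0.181)/30.010836 = -0.016507
w* = 0.291608·p + -0.016507·q:
  w_0 = 0.291608·2.1590 + -0.016507·22.4480 = 0.2590  (Intel)
  w_1 = 0.291608·0.5517 + -0.016507·14.1606 = -0.0729  (Unilever)
  w_2 = 0.291608·0.6534 + -0.016507·13.4565 = -0.0316  (GE)
  w_3 = 0.291608·2.3792 + -0.016507·9.9265 = 0.5299  (Lockheed)
  w_4 = 0.291608·0.1734 + -0.016507·11.4417 = -0.1383  (Exxon)
  w_5 = 0.291608·1.6861 + -0.016507·11.8308 = 0.2964  (Honeywell)
  w_6 = 0.291608·1.3695 + -0.016507·14.6564 = 0.1574  (Qualcomm)
Σw_i=1.0000  μᵀw=0.1810
σ²=wᵀΣw=λ₁·μ_p+λ₂ = 0.291608·0.181 + -0.016507 = 0.036274 ≈ 0.0363

0.0363
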